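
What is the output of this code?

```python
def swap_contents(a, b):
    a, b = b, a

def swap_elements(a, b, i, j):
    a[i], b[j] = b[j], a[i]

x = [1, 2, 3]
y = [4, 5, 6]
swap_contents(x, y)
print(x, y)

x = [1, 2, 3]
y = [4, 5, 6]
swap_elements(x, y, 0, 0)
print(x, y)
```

Key concept: parameter rebinding vs mutation.
Step by step:
`x = [1, 2, 3]` → x = [1, 2, 3]
`y = [4, 5, 6]` → y = [4, 5, 6]
`swap_contents(x, y)` → no visible change to tracked variables
`print(x, y)` → prints [1, 2, 3] [4, 5, 6]
`x = [1, 2, 3]` → x = [1, 2, 3]
`y = [4, 5, 6]` → y = [4, 5, 6]
`swap_elements(x, y, 0, 0)` → x = [4, 2, 3]; y = [1, 5, 6]
`print(x, y)` → prints [4, 2, 3] [1, 5, 6]

Answer:
[1, 2, 3] [4, 5, 6]
[4, 2, 3] [1, 5, 6]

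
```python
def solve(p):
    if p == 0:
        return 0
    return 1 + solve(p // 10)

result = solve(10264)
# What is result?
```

Count of digits of 10264: 5

Answer: 5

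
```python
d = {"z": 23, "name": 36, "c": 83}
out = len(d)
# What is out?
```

Trace:
`d = {"z": 23, "name": 36, "c": 83}` → d = {'z': 23, 'name': 36, 'c': 83}
`out = len(d)` → out = 3
So out = 3

Answer: 3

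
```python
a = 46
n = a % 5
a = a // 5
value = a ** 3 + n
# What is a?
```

Trace:
`a = 46` → a = 46
`n = a % 5` → n = 1
`a = a // 5` → a = 9
`value = a ** 3 + n` → value = 730
So a = 9

Answer: 9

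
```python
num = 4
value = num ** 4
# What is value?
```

Trace:
`num = 4` → num = 4
`value = num ** 4` → value = 256
So value = 256

Answer: 256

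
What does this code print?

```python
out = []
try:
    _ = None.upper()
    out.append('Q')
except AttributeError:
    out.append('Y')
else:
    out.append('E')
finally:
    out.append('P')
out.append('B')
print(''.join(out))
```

Execution trace: 'Y' (except AttributeError) → 'P' (finally) → 'B' (after the try/except). Output: YPB

Answer: YPB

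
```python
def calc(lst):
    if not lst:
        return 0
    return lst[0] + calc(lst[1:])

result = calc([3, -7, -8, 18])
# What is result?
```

3 + (-7) + (-8) + 18 + 0 = 6

Answer: 6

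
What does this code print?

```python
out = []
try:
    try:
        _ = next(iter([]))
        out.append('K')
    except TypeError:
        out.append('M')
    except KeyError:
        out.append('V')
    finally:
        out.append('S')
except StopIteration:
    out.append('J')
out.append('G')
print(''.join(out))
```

Execution trace: 'S' (finally) → 'J' (outer except StopIteration) → 'G' (after the try/except). Output: SJG

Answer: SJG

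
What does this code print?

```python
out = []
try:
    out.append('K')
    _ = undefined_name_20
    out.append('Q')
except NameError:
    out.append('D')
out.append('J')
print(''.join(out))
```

Execution trace: 'K' (try body) → 'D' (except NameError) → 'J' (after the try/except). Output: KDJ

Answer: KDJ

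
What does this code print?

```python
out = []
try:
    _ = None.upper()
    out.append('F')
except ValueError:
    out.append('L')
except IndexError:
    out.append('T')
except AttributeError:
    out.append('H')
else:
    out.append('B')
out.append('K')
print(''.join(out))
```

Execution trace: 'H' (except AttributeError) → 'K' (after the try/except). Output: HK

Answer: HK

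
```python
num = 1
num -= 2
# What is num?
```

Trace:
`num = 1` → num = 1
`num -= 2` → num = -1
So num = -1

Answer: -1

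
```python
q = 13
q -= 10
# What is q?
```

Trace:
`q = 13` → q = 13
`q -= 10` → q = 3
So q = 3

Answer: 3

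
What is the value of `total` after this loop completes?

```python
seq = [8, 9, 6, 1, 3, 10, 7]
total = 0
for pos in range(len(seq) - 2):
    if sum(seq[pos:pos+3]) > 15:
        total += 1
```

Count windows with sum > 15
`total` takes the values: 0 → 1 → 2 → 3

Answer: 3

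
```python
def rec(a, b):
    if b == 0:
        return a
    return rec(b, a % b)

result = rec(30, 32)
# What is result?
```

rec(30, 32) -> rec(32, 30) -> rec(30, 2) -> rec(2, 0) -> 2

Answer: 2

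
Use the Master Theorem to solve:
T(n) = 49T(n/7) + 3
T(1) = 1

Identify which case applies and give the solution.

a=49, b=7, f(n)=3. log_7(49) = 2. Since c=0 < 2, Case 1 applies: T(n) = Θ(n^log_b(a)) = O(n^2).

Answer: O(n^2) - Case 1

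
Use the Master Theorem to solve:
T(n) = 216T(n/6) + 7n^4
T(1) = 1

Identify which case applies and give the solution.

a=216, b=6, f(n)=7n^4. log_6(216) = 3. Since c=4 > 3 and the regularity condition holds (216(n/6)^4 = (216/6^4)n^4 with 216/6^4 < 1), Case 3 applies: T(n) = Θ(f(n)) = O(n^4).

Answer: O(n^4) - Case 3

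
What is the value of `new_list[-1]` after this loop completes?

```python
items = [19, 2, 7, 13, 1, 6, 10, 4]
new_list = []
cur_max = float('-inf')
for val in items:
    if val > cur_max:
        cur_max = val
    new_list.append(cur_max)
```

Running max ends at 19
`new_list` takes the values: [] → [19] → [19, 19] → [19, 19, 19] → [19, 19, 19, 19] → [19, 19, 19, 19, 19] → [19, 19, 19, 19, 19, 19] → [19, 19, 19, 19, 19, 19, 19] → [19, 19, 19, 19, 19, 19, 19, 19]
So `new_list[-1]` = 19

Answer: 19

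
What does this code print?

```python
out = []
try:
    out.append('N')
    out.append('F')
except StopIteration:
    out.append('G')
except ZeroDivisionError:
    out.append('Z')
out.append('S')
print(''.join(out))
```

Execution trace: 'N' (try body) → 'F' (try body, no exception) → 'S' (after the try/except). Output: NFS

Answer: NFS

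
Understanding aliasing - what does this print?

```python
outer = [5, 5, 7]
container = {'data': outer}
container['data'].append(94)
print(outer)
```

Key concept: dict holds reference to list.
Step by step:
`outer = [5, 5, 7]` → outer = [5, 5, 7]
`container = {'data': outer}` → container = {'data': [5, 5, 7]}
`container['data'].append(94)` → outer = [5, 5, 7, 94]; container = {'data': [5, 5, 7, 94]}
`print(outer)` → prints [5, 5, 7, 94]

Answer: [5, 5, 7, 94]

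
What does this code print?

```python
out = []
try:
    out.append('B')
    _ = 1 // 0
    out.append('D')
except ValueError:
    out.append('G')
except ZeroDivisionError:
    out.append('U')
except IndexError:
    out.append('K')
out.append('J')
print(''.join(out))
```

Execution trace: 'B' (try body) → 'U' (except ZeroDivisionError) → 'J' (after the try/except). Output: BUJ

Answer: BUJ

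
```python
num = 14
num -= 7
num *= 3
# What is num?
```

Trace:
`num = 14` → num = 14
`num -= 7` → num = 7
`num *= 3` → num = 21
So num = 21

Answer: 21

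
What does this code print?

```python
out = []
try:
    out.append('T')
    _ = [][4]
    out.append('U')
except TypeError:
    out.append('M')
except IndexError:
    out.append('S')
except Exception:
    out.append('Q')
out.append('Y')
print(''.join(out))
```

Execution trace: 'T' (try body) → 'S' (except IndexError) → 'Y' (after the try/except). Output: TSY

Answer: TSY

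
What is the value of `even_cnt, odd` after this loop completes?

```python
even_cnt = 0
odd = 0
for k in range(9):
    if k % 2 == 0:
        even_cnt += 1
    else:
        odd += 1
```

Count evens and odds in range(9)
`even_cnt, odd` takes the values: (0, 0) → (1, 0) → (1, 1) → (2, 1) → (2, 2) → (3, 2) → (3, 3) → (4, 3) → (4, 4) → (5, 4)

Answer: 5, 4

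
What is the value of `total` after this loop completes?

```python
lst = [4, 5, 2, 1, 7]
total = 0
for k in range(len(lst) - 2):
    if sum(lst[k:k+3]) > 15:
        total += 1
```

Count windows with sum > 15
`total` takes the values: 0

Answer: 0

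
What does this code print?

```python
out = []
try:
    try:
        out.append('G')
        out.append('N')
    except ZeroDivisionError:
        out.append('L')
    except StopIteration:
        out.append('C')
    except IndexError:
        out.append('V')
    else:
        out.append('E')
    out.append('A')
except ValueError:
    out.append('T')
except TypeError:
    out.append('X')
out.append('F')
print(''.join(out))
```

Execution trace: 'G' (inner try body) → 'N' (inner try body, no exception) → 'E' (inner else) → 'A' (try body, no exception) → 'F' (after the try/except). Output: GNEAF

Answer: GNEAF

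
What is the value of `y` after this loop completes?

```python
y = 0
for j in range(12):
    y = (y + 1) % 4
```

Increment mod 4, 12 times = 0
`y` takes the values: 0 → 1 → 2 → 3 → 0 → 1 → 2 → 3 → 0 → 1 → 2 → 3 → 0

Answer: 0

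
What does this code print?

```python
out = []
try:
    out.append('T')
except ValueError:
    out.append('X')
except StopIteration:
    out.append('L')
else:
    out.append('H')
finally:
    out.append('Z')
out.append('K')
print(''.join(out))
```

Execution trace: 'T' (try body, no exception) → 'H' (else) → 'Z' (finally) → 'K' (after the try/except). Output: THZK

Answer: THZK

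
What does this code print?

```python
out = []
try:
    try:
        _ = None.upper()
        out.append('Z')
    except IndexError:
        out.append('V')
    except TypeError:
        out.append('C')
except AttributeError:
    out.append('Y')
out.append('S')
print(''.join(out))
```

Execution trace: 'Y' (outer except AttributeError) → 'S' (after the try/except). Output: YS

Answer: YS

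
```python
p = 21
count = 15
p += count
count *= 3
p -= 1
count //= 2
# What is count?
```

Trace:
`p = 21` → p = 21
`count = 15` → count = 15
`p += count` → p = 36
`count *= 3` → count = 45
`p -= 1` → p = 35
`count //= 2` → count = 22
So count = 22

Answer: 22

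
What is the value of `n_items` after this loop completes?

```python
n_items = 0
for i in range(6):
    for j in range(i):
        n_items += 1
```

Triangle number: 0+1+2+...+5
`n_items` takes the values: 0 → 1 → 2 → 3 → 4 → 5 → 6 → 7 → 8 → 9 → 10 → 11 → 12 → 13 → 14 → 15

Answer: 15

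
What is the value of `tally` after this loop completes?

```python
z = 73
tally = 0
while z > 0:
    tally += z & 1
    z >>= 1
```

Count set bits in 73 (binary: 0b1001001)
`tally` takes the values: 0 → 1 → 2 → 3

Answer: 3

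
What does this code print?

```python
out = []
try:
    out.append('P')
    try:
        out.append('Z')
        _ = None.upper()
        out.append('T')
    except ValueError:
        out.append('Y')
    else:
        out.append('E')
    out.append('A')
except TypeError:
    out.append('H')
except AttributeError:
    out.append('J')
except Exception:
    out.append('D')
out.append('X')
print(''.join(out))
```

Execution trace: 'P' (try body) → 'Z' (inner try body) → 'J' (except AttributeError) → 'X' (after the try/except). Output: PZJX

Answer: PZJX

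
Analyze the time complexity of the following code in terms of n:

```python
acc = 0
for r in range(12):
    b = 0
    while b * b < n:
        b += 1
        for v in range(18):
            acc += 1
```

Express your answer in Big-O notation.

Each loop level contributes: 1 × √n × 1. Multiplying the contributions gives O(√n).

Answer: O(√n)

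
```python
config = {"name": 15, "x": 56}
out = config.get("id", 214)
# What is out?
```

Trace:
`config = {"name": 15, "x": 56}` → config = {'name': 15, 'x': 56}
`out = config.get("id", 214)` → out = 214
So out = 214

Answer: 214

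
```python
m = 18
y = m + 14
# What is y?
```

Trace:
`m = 18` → m = 18
`y = m + 14` → y = 32
So y = 32

Answer: 32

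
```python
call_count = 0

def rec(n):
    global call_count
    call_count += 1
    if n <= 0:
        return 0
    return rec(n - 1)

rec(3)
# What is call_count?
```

Linear recursion stepping by 1: 4 calls from n=3 down to ≤0.

Answer: 4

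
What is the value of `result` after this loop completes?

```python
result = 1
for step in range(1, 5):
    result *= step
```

4! = 24
`result` takes the values: 1 → 2 → 6 → 24

Answer: 24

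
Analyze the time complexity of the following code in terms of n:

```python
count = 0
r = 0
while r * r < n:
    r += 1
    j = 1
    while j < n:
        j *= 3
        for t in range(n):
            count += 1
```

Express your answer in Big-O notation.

Each loop level contributes: √n × log n × n. Multiplying the contributions gives O(n√n log n).

Answer: O(n√n log n)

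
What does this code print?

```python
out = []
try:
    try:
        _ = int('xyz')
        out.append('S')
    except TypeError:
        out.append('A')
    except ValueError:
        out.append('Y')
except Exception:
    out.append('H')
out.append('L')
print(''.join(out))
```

Execution trace: 'Y' (inner except ValueError) → 'L' (after the try/except). Output: YL

Answer: YL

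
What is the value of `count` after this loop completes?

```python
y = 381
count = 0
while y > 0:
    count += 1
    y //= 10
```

Count digits by repeated division by 10
`count` takes the values: 0 → 1 → 2 → 3

Answer: 3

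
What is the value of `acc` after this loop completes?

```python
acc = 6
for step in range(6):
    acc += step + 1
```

Start at 6, add 1 to 6 = 27
`acc` takes the values: 6 → 7 → 9 → 12 → 16 → 21 → 27

Answer: 27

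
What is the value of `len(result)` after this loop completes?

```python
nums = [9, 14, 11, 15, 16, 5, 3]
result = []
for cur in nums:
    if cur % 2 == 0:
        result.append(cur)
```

Count even numbers in [9, 14, 11, 15, 16, 5, 3]
`result` takes the values: [] → [14] → [14, 16]
So `len(result)` = 2

Answer: 2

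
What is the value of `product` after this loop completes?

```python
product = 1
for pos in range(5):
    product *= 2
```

2^5 = 32
`product` takes the values: 1 → 2 → 4 → 8 → 16 → 32

Answer: 32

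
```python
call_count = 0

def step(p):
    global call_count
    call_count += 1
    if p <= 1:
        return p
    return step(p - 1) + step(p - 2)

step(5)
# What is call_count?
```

Calls(p) = 1 + Calls(p-1) + Calls(p-2); Calls(0)=Calls(1)=1. For p=5 this gives 15.

Answer: 15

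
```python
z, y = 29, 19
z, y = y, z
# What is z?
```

Trace:
`z, y = 29, 19` → z = 29; y = 19
`z, y = y, z` → z = 19; y = 29
So z = 19

Answer: 19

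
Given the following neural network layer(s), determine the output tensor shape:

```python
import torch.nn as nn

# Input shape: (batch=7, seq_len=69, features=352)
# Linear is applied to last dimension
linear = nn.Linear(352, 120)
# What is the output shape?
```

Input: (7, 69, 352) -> Output: (7, 69, 120)

Answer: (7, 69, 120)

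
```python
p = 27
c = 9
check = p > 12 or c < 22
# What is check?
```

Trace:
`p = 27` → p = 27
`c = 9` → c = 9
`check = p > 12 or c < 22` → check = True
So check = True

Answer: True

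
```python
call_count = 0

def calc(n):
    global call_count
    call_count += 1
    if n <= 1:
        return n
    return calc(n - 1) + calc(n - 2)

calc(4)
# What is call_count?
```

Calls(n) = 1 + Calls(n-1) + Calls(n-2); Calls(0)=Calls(1)=1. For n=4 this gives 9.

Answer: 9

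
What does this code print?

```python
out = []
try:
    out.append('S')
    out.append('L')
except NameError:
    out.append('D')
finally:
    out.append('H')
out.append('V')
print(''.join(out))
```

Execution trace: 'S' (try body) → 'L' (try body, no exception) → 'H' (finally) → 'V' (after the try/except). Output: SLHV

Answer: SLHV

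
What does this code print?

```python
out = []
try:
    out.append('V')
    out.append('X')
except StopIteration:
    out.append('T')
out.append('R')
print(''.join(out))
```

Execution trace: 'V' (try body) → 'X' (try body, no exception) → 'R' (after the try/except). Output: VXR

Answer: VXR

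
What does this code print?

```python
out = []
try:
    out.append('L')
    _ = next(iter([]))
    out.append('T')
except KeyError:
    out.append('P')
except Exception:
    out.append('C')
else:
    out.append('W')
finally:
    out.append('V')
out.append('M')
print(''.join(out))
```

Execution trace: 'L' (try body) → 'C' (except Exception) → 'V' (finally) → 'M' (after the try/except). Output: LCVM

Answer: LCVM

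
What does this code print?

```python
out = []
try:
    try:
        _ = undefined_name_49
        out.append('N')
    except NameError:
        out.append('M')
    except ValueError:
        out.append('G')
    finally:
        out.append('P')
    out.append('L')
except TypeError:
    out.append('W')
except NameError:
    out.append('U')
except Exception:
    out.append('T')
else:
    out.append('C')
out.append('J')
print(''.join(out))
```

Execution trace: 'M' (inner except NameError) → 'P' (inner finally) → 'L' (try body, no exception) → 'C' (else) → 'J' (after the try/except). Output: MPLCJ

Answer: MPLCJ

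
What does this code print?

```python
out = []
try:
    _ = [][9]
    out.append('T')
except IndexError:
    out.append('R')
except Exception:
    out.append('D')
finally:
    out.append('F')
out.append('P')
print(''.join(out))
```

Execution trace: 'R' (except IndexError) → 'F' (finally) → 'P' (after the try/except). Output: RFP

Answer: RFP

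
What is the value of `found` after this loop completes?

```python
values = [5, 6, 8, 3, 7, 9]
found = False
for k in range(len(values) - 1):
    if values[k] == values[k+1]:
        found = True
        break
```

Check consecutive duplicates in [5, 6, 8, 3, 7, 9]
`found` takes the values: False

Answer: False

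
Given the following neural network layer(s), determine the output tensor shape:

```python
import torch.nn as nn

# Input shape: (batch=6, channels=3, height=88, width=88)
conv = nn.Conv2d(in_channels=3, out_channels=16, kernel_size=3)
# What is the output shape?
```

Input: (6, 3, 88, 88) -> Output: (6, 16, 86, 86)

Answer: (6, 16, 86, 86)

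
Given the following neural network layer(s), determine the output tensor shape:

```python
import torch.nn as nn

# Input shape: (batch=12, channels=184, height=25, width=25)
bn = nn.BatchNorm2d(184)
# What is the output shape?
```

Input: (12, 184, 25, 25) -> Output: (12, 184, 25, 25)

Answer: (12, 184, 25, 25)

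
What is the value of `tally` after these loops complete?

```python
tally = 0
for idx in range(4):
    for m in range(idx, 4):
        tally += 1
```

Upper triangle: 4 + 3 + ... + 1
`tally` takes the values: 0 → 1 → 2 → 3 → 4 → 5 → 6 → 7 → 8 → 9 → 10

Answer: 10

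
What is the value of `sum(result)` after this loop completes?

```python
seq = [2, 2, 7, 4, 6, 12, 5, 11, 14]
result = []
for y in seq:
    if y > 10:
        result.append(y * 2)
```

Sum of doubled values > 10
`result` takes the values: [] → [24] → [24, 22] → [24, 22, 28]
So `sum(result)` = 74

Answer: 74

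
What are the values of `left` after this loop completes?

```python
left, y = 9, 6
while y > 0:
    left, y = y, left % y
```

GCD of 9 and 6
`left` takes the values: 9 → 6 → 3

Answer: 3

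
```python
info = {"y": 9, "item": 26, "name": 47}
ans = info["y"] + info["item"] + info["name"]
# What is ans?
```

Trace:
`info = {"y": 9, "item": 26, "name": 47}` → info = {'y': 9, 'item': 26, 'name': 47}
`ans = info["y"] + info["item"] + info["name"]` → ans = 82
So ans = 82

Answer: 82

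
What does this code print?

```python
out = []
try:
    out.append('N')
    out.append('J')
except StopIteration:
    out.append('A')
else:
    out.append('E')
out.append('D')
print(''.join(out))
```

Execution trace: 'N' (try body) → 'J' (try body, no exception) → 'E' (else) → 'D' (after the try/except). Output: NJED

Answer: NJED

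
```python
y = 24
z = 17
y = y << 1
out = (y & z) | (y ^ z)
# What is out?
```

Trace:
`y = 24` → y = 24
`z = 17` → z = 17
`y = y << 1` → y = 48
`out = (y & z) | (y ^ z)` → out = 49
So out = 49

Answer: 49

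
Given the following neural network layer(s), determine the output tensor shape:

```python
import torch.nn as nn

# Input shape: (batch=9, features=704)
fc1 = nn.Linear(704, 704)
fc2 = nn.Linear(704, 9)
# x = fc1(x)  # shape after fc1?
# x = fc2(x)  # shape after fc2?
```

Input: (9, 704) -> after fc1: (9, 704) -> Output: (9, 9)

Answer: (9, 9)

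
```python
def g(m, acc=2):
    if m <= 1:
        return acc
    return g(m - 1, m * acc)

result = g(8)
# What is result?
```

Accumulator trace (n, acc): (8, 2) -> (7, 16) -> (6, 112) -> (5, 672) -> (4, 3360) -> (3, 13440) -> (2, 40320) -> (1, 80640) -> return 80640

Answer: 80640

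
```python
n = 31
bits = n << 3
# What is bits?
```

Trace:
`n = 31` → n = 31
`bits = n << 3` → bits = 248
So bits = 248

Answer: 248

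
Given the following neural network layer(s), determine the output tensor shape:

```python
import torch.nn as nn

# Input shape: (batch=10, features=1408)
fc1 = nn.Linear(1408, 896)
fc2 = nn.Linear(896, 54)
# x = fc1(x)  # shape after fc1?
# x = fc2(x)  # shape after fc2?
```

Input: (10, 1408) -> after fc1: (10, 896) -> Output: (10, 54)

Answer: (10, 54)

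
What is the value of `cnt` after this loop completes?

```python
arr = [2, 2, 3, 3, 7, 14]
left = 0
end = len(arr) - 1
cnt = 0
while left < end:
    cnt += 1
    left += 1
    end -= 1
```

Iterations until pointers meet (list length 6)
`cnt` takes the values: 0 → 1 → 2 → 3

Answer: 3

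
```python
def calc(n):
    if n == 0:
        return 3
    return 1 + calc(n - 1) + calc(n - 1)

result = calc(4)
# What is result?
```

calc(n) = 1 + 2·calc(n-1), calc(0)=3. Closed form: (3+1)·2^4 - 1 = 63.

Answer: 63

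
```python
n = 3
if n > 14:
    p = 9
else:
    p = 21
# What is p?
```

Trace:
`n = 3` → n = 3
`if n > 14: ...` → n > 14 is False, take else branch → p = 21
So p = 21

Answer: 21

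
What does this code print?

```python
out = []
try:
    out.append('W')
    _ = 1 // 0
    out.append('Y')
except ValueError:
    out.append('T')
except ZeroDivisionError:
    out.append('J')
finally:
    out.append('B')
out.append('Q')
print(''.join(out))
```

Execution trace: 'W' (try body) → 'J' (except ZeroDivisionError) → 'B' (finally) → 'Q' (after the try/except). Output: WJBQ

Answer: WJBQ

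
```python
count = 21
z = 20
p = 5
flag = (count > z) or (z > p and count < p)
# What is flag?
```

Trace:
`count = 21` → count = 21
`z = 20` → z = 20
`p = 5` → p = 5
`flag = (count > z) or (z > p and count < p)` → flag = True
So flag = True

Answer: True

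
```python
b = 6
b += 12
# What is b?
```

Trace:
`b = 6` → b = 6
`b += 12` → b = 18
So b = 18

Answer: 18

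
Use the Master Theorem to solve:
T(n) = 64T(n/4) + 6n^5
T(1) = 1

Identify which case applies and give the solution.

a=64, b=4, f(n)=6n^5. log_4(64) = 3. Since c=5 > 3 and the regularity condition holds (64(n/4)^5 = (64/4^5)n^5 with 64/4^5 < 1), Case 3 applies: T(n) = Θ(f(n)) = O(n^5).

Answer: O(n^5) - Case 3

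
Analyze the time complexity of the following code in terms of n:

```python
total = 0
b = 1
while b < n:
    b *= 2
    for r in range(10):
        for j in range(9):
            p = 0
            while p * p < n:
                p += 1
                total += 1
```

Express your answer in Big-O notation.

Each loop level contributes: log n × 1 × 1 × √n. Multiplying the contributions gives O(√n log n).

Answer: O(√n log n)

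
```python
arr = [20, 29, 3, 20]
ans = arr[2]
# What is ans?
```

Trace:
`arr = [20, 29, 3, 20]` → arr = [20, 29, 3, 20]
`ans = arr[2]` → ans = 3
So ans = 3

Answer: 3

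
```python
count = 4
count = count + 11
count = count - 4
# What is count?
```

Trace:
`count = 4` → count = 4
`count = count + 11` → count = 15
`count = count - 4` → count = 11
So count = 11

Answer: 11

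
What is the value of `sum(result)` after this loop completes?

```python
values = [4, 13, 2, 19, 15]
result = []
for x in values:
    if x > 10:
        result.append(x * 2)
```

Sum of doubled values > 10
`result` takes the values: [] → [26] → [26, 38] → [26, 38, 30]
So `sum(result)` = 94

Answer: 94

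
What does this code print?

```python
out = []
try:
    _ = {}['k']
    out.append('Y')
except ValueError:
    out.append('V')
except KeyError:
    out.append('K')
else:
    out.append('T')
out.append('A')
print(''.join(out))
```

Execution trace: 'K' (except KeyError) → 'A' (after the try/except). Output: KA

Answer: KA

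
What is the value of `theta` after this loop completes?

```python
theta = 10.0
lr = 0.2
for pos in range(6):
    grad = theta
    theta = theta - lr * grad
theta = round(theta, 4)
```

Gradient descent: w = 10.0 * (1 - 0.2)^6
`theta` takes the values: 10.0 → 8.0 → 6.4 → 5.12 → 4.096 → 3.2768 → 2.62144 → 2.6214

Answer: 2.6214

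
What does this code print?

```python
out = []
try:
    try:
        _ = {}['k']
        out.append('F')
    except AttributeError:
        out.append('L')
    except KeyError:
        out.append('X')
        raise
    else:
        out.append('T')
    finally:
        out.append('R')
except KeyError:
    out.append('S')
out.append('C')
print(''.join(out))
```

Execution trace: 'X' (inner except KeyError) → 'R' (inner finally) → 'S' (outer except KeyError) → 'C' (after the try/except). Output: XRSC

Answer: XRSC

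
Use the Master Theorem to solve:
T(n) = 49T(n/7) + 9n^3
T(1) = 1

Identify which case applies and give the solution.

a=49, b=7, f(n)=9n^3. log_7(49) = 2. Since c=3 > 2 and the regularity condition holds (49(n/7)^3 = (49/7^3)n^3 with 49/7^3 < 1), Case 3 applies: T(n) = Θ(f(n)) = O(n^3).

Answer: O(n^3) - Case 3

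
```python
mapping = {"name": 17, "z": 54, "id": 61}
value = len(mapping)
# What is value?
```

Trace:
`mapping = {"name": 17, "z": 54, "id": 61}` → mapping = {'name': 17, 'z': 54, 'id': 61}
`value = len(mapping)` → value = 3
So value = 3

Answer: 3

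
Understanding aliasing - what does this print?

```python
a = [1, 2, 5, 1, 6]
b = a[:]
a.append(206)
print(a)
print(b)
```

Key concept: slice [:] creates copy.
Step by step:
`a = [1, 2, 5, 1, 6]` → a = [1, 2, 5, 1, 6]
`b = a[:]` → b = [1, 2, 5, 1, 6]
`a.append(206)` → a = [1, 2, 5, 1, 6, 206]
`print(a)` → prints [1, 2, 5, 1, 6, 206]
`print(b)` → prints [1, 2, 5, 1, 6]

Answer:
[1, 2, 5, 1, 6, 206]
[1, 2, 5, 1, 6]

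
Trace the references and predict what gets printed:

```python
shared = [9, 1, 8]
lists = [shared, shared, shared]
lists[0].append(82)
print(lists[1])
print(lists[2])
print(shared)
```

Key concept: list of same reference.
Step by step:
`shared = [9, 1, 8]` → shared = [9, 1, 8]
`lists = [shared, shared, shared]` → lists = [[9, 1, 8], [9, 1, 8], [9, 1, 8]]
`lists[0].append(82)` → shared = [9, 1, 8, 82]; lists = [[9, 1, 8, 82], [9, 1, 8, 82], [9, 1, 8, 82]]
`print(lists[1])` → prints [9, 1, 8, 82]
`print(lists[2])` → prints [9, 1, 8, 82]
`print(shared)` → prints [9, 1, 8, 82]

Answer:
[9, 1, 8, 82]
[9, 1, 8, 82]
[9, 1, 8, 82]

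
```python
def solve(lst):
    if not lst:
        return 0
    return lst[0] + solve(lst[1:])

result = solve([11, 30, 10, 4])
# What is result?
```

11 + 30 + 10 + 4 + 0 = 55

Answer: 55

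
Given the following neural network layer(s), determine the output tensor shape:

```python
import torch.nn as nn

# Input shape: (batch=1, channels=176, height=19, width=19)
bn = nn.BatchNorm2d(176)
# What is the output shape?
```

Input: (1, 176, 19, 19) -> Output: (1, 176, 19, 19)

Answer: (1, 176, 19, 19)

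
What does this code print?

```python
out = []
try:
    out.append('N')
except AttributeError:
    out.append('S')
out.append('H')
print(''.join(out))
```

Execution trace: 'N' (try body, no exception) → 'H' (after the try/except). Output: NH

Answer: NH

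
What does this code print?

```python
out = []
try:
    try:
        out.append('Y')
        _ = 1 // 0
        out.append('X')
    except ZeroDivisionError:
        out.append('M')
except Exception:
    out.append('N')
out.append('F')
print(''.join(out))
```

Execution trace: 'Y' (inner try body) → 'M' (inner except ZeroDivisionError) → 'F' (after the try/except). Output: YMF

Answer: YMF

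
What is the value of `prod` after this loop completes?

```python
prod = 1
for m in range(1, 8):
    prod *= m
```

7! = 5040
`prod` takes the values: 1 → 2 → 6 → 24 → 120 → 720 → 5040

Answer: 5040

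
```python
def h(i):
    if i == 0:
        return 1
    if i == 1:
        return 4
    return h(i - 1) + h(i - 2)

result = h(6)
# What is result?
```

Build up from base cases: h(0)=1, h(1)=4, h(2)=5, h(3)=9, h(4)=14, h(5)=23, h(6)=37

Answer: 37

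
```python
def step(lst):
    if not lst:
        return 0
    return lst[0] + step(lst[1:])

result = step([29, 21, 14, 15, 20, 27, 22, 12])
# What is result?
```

29 + 21 + 14 + 15 + 20 + 27 + 22 + 12 + 0 = 160

Answer: 160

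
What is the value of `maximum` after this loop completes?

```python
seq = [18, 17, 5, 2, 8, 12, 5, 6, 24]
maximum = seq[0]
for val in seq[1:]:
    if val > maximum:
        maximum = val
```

Maximum of [18, 17, 5, 2, 8, 12, 5, 6, 24]
`maximum` takes the values: 18 → 24

Answer: 24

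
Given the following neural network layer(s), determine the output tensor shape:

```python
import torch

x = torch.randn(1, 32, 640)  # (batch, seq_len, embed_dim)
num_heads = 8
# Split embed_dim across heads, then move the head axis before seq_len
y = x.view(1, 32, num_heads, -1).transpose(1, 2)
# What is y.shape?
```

Input: (1, 32, 640) -> head_dim = 640 // 8 = 80; after view: (1, 32, 8, 80) -> after transpose(1, 2): (1, 8, 32, 80) -> Output: (1, 8, 32, 80)

Answer: (1, 8, 32, 80)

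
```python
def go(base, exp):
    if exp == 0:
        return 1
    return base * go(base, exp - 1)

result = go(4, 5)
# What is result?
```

go(4, 5) = 4 * 4 * 4 * 4 * 4 = 1024

Answer: 1024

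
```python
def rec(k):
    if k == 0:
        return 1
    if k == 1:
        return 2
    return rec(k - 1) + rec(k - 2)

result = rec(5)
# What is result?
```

Build up from base cases: rec(0)=1, rec(1)=2, rec(2)=3, rec(3)=5, rec(4)=8, rec(5)=13

Answer: 13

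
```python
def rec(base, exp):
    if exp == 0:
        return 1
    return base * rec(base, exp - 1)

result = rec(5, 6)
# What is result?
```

rec(5, 6) = 5 * 5 * 5 * 5 * 5 * 5 = 15625

Answer: 15625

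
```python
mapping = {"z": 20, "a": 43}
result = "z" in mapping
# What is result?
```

Trace:
`mapping = {"z": 20, "a": 43}` → mapping = {'z': 20, 'a': 43}
`result = "z" in mapping` → result = True
So result = True

Answer: True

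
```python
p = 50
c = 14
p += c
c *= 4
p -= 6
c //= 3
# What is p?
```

Trace:
`p = 50` → p = 50
`c = 14` → c = 14
`p += c` → p = 64
`c *= 4` → c = 56
`p -= 6` → p = 58
`c //= 3` → c = 18
So p = 58

Answer: 58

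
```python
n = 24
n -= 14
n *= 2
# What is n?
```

Trace:
`n = 24` → n = 24
`n -= 14` → n = 10
`n *= 2` → n = 20
So n = 20

Answer: 20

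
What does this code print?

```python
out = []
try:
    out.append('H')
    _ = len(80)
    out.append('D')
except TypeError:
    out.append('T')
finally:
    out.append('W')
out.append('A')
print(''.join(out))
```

Execution trace: 'H' (try body) → 'T' (except TypeError) → 'W' (finally) → 'A' (after the try/except). Output: HTWA

Answer: HTWA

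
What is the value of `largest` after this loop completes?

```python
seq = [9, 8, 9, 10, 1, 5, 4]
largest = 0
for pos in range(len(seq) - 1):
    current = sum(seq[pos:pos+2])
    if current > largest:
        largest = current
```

Max sum of 2-element window in [9, 8, 9, 10, 1, 5, 4]
`largest` takes the values: 0 → 17 → 19

Answer: 19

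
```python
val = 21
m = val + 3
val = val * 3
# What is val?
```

Trace:
`val = 21` → val = 21
`m = val + 3` → m = 24
`val = val * 3` → val = 63
So val = 63

Answer: 63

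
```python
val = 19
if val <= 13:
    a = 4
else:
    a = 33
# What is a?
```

Trace:
`val = 19` → val = 19
`if val <= 13: ...` → val <= 13 is False, take else branch → a = 33
So a = 33

Answer: 33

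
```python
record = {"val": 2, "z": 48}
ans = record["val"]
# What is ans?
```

Trace:
`record = {"val": 2, "z": 48}` → record = {'val': 2, 'z': 48}
`ans = record["val"]` → ans = 2
So ans = 2

Answer: 2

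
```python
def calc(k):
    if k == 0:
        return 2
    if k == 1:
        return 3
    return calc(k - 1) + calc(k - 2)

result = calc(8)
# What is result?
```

Build up from base cases: calc(0)=2, calc(1)=3, calc(2)=5, calc(3)=8, calc(4)=13, calc(5)=21, calc(6)=34, ..., calc(8)=89

Answer: 89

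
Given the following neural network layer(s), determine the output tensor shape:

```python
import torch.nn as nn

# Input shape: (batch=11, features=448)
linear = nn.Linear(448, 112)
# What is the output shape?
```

Input: (11, 448) -> Output: (11, 112)

Answer: (11, 112)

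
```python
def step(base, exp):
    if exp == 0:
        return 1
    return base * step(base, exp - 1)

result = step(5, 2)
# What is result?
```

step(5, 2) = 5 * 5 = 25

Answer: 25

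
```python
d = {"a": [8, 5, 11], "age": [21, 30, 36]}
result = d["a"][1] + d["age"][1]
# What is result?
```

Trace:
`d = {"a": [8, 5, 11], "age": [21, 30, 36]}` → d = {'a': [8, 5, 11], 'age': [21, 30, 36]}
`result = d["a"][1] + d["age"][1]` → result = 35
So result = 35

Answer: 35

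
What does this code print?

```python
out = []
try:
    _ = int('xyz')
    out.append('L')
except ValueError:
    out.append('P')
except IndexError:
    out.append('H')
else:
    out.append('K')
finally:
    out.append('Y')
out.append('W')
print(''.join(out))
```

Execution trace: 'P' (except ValueError) → 'Y' (finally) → 'W' (after the try/except). Output: PYW

Answer: PYW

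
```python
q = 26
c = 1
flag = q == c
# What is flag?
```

Trace:
`q = 26` → q = 26
`c = 1` → c = 1
`flag = q == c` → flag = False
So flag = False

Answer: False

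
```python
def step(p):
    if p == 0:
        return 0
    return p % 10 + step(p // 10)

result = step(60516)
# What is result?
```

Sum of digits of 60516: 6 + 1 + 5 + 0 + 6 = 18

Answer: 18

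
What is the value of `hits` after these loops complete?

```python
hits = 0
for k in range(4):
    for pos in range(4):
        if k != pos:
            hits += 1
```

4² - 4 (exclude diagonal)
`hits` takes the values: 0 → 1 → 2 → 3 → 4 → 5 → 6 → 7 → 8 → 9 → 10 → 11 → 12

Answer: 12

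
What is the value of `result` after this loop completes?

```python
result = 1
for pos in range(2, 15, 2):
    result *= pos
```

Product of even numbers 2 to 14
`result` takes the values: 1 → 2 → 8 → 48 → 384 → 3840 → 46080 → 645120

Answer: 645120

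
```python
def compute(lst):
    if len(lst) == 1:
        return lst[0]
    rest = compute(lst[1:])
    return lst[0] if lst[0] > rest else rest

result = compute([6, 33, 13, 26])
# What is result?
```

Recursive max over [6, 33, 13, 26] = 33

Answer: 33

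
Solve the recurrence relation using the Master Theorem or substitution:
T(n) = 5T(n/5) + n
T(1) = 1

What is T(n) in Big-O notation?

By Master Theorem: a=5, b=5, f(n)=n. Since log_5(5) = 1 and f(n) = Θ(n^1), Case 2 applies. T(n) = O(n log n).

Answer: O(n log n)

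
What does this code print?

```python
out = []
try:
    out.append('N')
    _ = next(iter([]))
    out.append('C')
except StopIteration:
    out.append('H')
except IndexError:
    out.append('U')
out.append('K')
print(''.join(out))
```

Execution trace: 'N' (try body) → 'H' (except StopIteration) → 'K' (after the try/except). Output: NHK

Answer: NHK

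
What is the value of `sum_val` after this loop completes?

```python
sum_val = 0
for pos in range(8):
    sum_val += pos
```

Sum of 0 to 7 = 28
`sum_val` takes the values: 0 → 1 → 3 → 6 → 10 → 15 → 21 → 28

Answer: 28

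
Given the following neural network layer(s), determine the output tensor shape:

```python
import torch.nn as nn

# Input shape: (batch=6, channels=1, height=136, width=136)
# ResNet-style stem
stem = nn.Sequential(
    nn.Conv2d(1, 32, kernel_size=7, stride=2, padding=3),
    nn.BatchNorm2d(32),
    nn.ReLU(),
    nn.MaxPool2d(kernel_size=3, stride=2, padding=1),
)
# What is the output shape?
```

Input: (6, 1, 136, 136) -> after Conv2d 7x7 stride=2: (6, 32, 68, 68) -> Output: (6, 32, 34, 34)

Answer: (6, 32, 34, 34)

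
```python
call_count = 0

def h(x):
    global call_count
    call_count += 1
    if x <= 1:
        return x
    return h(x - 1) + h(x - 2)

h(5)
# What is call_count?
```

Calls(x) = 1 + Calls(x-1) + Calls(x-2); Calls(0)=Calls(1)=1. For x=5 this gives 15.

Answer: 15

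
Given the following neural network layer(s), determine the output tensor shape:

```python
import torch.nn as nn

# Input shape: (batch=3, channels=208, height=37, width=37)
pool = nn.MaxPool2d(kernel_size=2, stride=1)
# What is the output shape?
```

Input: (3, 208, 37, 37) -> Output: (3, 208, 36, 36)

Answer: (3, 208, 36, 36)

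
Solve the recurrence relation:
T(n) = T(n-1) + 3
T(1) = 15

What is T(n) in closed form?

Unrolling: T(n) = T(1) + 3·(n-1) = 15 + 3(n-1) = 3n + 12.

Answer: T(n) = 3n + 12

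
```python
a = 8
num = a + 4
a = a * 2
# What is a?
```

Trace:
`a = 8` → a = 8
`num = a + 4` → num = 12
`a = a * 2` → a = 16
So a = 16

Answer: 16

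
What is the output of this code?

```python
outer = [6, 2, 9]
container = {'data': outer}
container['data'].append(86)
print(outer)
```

Key concept: dict holds reference to list.
Step by step:
`outer = [6, 2, 9]` → outer = [6, 2, 9]
`container = {'data': outer}` → container = {'data': [6, 2, 9]}
`container['data'].append(86)` → outer = [6, 2, 9, 86]; container = {'data': [6, 2, 9, 86]}
`print(outer)` → prints [6, 2, 9, 86]

Answer: [6, 2, 9, 86]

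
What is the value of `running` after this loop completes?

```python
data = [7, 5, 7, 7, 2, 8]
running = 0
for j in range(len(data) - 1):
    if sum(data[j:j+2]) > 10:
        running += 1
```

Count windows with sum > 10
`running` takes the values: 0 → 1 → 2 → 3

Answer: 3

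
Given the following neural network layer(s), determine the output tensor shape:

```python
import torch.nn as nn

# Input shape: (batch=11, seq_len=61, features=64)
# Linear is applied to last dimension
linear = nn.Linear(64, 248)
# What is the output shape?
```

Input: (11, 61, 64) -> Output: (11, 61, 248)

Answer: (11, 61, 248)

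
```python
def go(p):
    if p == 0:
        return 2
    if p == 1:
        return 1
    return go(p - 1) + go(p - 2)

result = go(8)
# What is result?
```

Build up from base cases: go(0)=2, go(1)=1, go(2)=3, go(3)=4, go(4)=7, go(5)=11, go(6)=18, ..., go(8)=47

Answer: 47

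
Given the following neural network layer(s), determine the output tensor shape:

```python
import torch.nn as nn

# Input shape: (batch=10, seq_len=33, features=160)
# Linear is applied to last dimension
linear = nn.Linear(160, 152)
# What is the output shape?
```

Input: (10, 33, 160) -> Output: (10, 33, 152)

Answer: (10, 33, 152)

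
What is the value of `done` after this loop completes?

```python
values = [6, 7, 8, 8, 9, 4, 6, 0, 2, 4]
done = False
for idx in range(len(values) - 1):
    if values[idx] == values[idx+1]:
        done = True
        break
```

Check consecutive duplicates in [6, 7, 8, 8, 9, 4, 6, 0, 2, 4]
`done` takes the values: False → True

Answer: True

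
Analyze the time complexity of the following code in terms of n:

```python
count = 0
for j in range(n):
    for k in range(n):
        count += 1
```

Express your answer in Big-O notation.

Each loop level contributes: n × n. Multiplying the contributions gives O(n^2).

Answer: O(n^2)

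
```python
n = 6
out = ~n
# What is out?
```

Trace:
`n = 6` → n = 6
`out = ~n` → out = -7
So out = -7

Answer: -7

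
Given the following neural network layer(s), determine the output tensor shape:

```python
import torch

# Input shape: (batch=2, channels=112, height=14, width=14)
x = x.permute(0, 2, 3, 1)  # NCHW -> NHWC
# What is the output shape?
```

Input: (2, 112, 14, 14) -> Output: (2, 14, 14, 112)

Answer: (2, 14, 14, 112)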